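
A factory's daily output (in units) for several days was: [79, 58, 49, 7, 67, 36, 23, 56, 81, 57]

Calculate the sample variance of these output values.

555.3444

Step 1: Compute the mean: (79 + 58 + 49 + 7 + 67 + 36 + 23 + 56 + 81 + 57) / 10 = 51.3
Step 2: Compute squared deviations from the mean:
  (79 - 51.3)^2 = 767.29
  (58 - 51.3)^2 = 44.89
  (49 - 51.3)^2 = 5.29
  (7 - 51.3)^2 = 1962.49
  (67 - 51.3)^2 = 246.49
  (36 - 51.3)^2 = 234.09
  (23 - 51.3)^2 = 800.89
  (56 - 51.3)^2 = 22.09
  (81 - 51.3)^2 = 882.09
  (57 - 51.3)^2 = 32.49
Step 3: Sum of squared deviations = 4998.1
Step 4: Sample variance = 4998.1 / 9 = 555.3444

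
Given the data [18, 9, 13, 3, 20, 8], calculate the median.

11

Step 1: Sort the data in ascending order: [3, 8, 9, 13, 18, 20]
Step 2: The number of values is n = 6.
Step 3: Since n is even, the median is the average of positions 3 and 4:
  Median = (9 + 13) / 2 = 11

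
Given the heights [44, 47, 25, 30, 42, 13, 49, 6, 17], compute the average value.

30.3333

Step 1: Sum all values: 44 + 47 + 25 + 30 + 42 + 13 + 49 + 6 + 17 = 273
Step 2: Count the number of values: n = 9
Step 3: Mean = sum / n = 273 / 9 = 30.3333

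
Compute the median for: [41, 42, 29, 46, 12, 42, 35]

41

Step 1: Sort the data in ascending order: [12, 29, 35, 41, 42, 42, 46]
Step 2: The number of values is n = 7.
Step 3: Since n is odd, the median is the middle value at position 4: 41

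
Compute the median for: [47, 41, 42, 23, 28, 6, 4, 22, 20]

23

Step 1: Sort the data in ascending order: [4, 6, 20, 22, 23, 28, 41, 42, 47]
Step 2: The number of values is n = 9.
Step 3: Since n is odd, the median is the middle value at position 5: 23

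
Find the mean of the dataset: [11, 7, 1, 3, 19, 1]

7

Step 1: Sum all values: 11 + 7 + 1 + 3 + 19 + 1 = 42
Step 2: Count the number of values: n = 6
Step 3: Mean = sum / n = 42 / 6 = 7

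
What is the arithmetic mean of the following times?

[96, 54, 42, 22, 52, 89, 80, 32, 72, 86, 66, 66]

63.0833

Step 1: Sum all values: 96 + 54 + 42 + 22 + 52 + 89 + 80 + 32 + 72 + 86 + 66 + 66 = 757
Step 2: Count the number of values: n = 12
Step 3: Mean = sum / n = 757 / 12 = 63.0833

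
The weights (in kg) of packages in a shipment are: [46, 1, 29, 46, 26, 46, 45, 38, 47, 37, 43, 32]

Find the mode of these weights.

46

Step 1: Count the frequency of each value:
  1: appears 1 time(s)
  26: appears 1 time(s)
  29: appears 1 time(s)
  32: appears 1 time(s)
  37: appears 1 time(s)
  38: appears 1 time(s)
  43: appears 1 time(s)
  45: appears 1 time(s)
  46: appears 3 time(s)
  47: appears 1 time(s)
Step 2: The value 46 appears most frequently (3 times).
Step 3: Mode = 46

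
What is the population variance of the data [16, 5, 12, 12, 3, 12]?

20.3333

Step 1: Compute the mean: (16 + 5 + 12 + 12 + 3 + 12) / 6 = 10
Step 2: Compute squared deviations from the mean:
  (16 - 10)^2 = 36
  (5 - 10)^2 = 25
  (12 - 10)^2 = 4
  (12 - 10)^2 = 4
  (3 - 10)^2 = 49
  (12 - 10)^2 = 4
Step 3: Sum of squared deviations = 122
Step 4: Population variance = 122 / 6 = 20.3333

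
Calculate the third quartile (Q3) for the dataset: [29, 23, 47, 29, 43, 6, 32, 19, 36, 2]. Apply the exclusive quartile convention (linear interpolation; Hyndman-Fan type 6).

37.75

Step 1: Sort the data: [2, 6, 19, 23, 29, 29, 32, 36, 43, 47]
Step 2: n = 10
Step 3: Using the exclusive quartile method:
  Q1 = 15.75
  Q2 (median) = 29
  Q3 = 37.75
  IQR = Q3 - Q1 = 37.75 - 15.75 = 22
Step 4: Q3 = 37.75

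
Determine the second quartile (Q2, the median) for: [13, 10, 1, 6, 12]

10

Step 1: Sort the data: [1, 6, 10, 12, 13]
Step 2: n = 5
Step 3: Q2 is the median. Since n is odd, it is the middle value at position 3: 10
Step 4: Q2 = 10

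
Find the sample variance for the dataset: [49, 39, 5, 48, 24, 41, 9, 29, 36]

251.8611

Step 1: Compute the mean: (49 + 39 + 5 + 48 + 24 + 41 + 9 + 29 + 36) / 9 = 31.1111
Step 2: Compute squared deviations from the mean:
  (49 - 31.1111)^2 = 320.0123
  (39 - 31.1111)^2 = 62.2346
  (5 - 31.1111)^2 = 681.7901
  (48 - 31.1111)^2 = 285.2346
  (24 - 31.1111)^2 = 50.5679
  (41 - 31.1111)^2 = 97.7901
  (9 - 31.1111)^2 = 488.9012
  (29 - 31.1111)^2 = 4.4568
  (36 - 31.1111)^2 = 23.9012
Step 3: Sum of squared deviations = 2014.8889
Step 4: Sample variance = 2014.8889 / 8 = 251.8611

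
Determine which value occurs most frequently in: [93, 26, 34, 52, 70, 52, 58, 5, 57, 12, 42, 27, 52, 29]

52

Step 1: Count the frequency of each value:
  5: appears 1 time(s)
  12: appears 1 time(s)
  26: appears 1 time(s)
  27: appears 1 time(s)
  29: appears 1 time(s)
  34: appears 1 time(s)
  42: appears 1 time(s)
  52: appears 3 time(s)
  57: appears 1 time(s)
  58: appears 1 time(s)
  70: appears 1 time(s)
  93: appears 1 time(s)
Step 2: The value 52 appears most frequently (3 times).
Step 3: Mode = 52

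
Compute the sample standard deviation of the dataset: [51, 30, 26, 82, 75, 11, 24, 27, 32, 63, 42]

22.8493

Step 1: Compute the mean: 42.0909
Step 2: Sum of squared deviations from the mean: 5220.9091
Step 3: Sample variance = 5220.9091 / 10 = 522.0909
Step 4: Standard deviation = sqrt(522.0909) = 22.8493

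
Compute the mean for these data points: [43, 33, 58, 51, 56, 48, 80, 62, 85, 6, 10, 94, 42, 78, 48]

52.9333

Step 1: Sum all values: 43 + 33 + 58 + 51 + 56 + 48 + 80 + 62 + 85 + 6 + 10 + 94 + 42 + 78 + 48 = 794
Step 2: Count the number of values: n = 15
Step 3: Mean = sum / n = 794 / 15 = 52.9333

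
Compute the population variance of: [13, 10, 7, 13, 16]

9.36

Step 1: Compute the mean: (13 + 10 + 7 + 13 + 16) / 5 = 11.8
Step 2: Compute squared deviations from the mean:
  (13 - 11.8)^2 = 1.44
  (10 - 11.8)^2 = 3.24
  (7 - 11.8)^2 = 23.04
  (13 - 11.8)^2 = 1.44
  (16 - 11.8)^2 = 17.64
Step 3: Sum of squared deviations = 46.8
Step 4: Population variance = 46.8 / 5 = 9.36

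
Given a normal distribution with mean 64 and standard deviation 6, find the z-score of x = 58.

-1

Step 1: Recall the z-score formula: z = (x - mu) / sigma
Step 2: Substitute values: z = (58 - 64) / 6
Step 3: z = -6 / 6 = -1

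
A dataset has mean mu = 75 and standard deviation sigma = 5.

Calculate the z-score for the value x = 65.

-2

Step 1: Recall the z-score formula: z = (x - mu) / sigma
Step 2: Substitute values: z = (65 - 75) / 5
Step 3: z = -10 / 5 = -2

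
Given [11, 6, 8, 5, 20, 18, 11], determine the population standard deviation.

5.3376

Step 1: Compute the mean: 11.2857
Step 2: Sum of squared deviations from the mean: 199.4286
Step 3: Population variance = 199.4286 / 7 = 28.4898
Step 4: Standard deviation = sqrt(28.4898) = 5.3376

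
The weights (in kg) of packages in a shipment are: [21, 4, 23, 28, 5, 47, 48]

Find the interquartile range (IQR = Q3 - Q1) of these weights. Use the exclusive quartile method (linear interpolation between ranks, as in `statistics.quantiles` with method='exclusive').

42

Step 1: Sort the data: [4, 5, 21, 23, 28, 47, 48]
Step 2: n = 7
Step 3: Using the exclusive quartile method:
  Q1 = 5
  Q2 (median) = 23
  Q3 = 47
  IQR = Q3 - Q1 = 47 - 5 = 42
Step 4: IQR = 42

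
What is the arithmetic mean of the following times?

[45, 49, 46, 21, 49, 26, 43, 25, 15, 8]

32.7

Step 1: Sum all values: 45 + 49 + 46 + 21 + 49 + 26 + 43 + 25 + 15 + 8 = 327
Step 2: Count the number of values: n = 10
Step 3: Mean = sum / n = 327 / 10 = 32.7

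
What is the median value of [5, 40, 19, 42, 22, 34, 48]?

34

Step 1: Sort the data in ascending order: [5, 19, 22, 34, 40, 42, 48]
Step 2: The number of values is n = 7.
Step 3: Since n is odd, the median is the middle value at position 4: 34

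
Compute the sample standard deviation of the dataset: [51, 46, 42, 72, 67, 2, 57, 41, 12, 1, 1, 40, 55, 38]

24.2035

Step 1: Compute the mean: 37.5
Step 2: Sum of squared deviations from the mean: 7615.5
Step 3: Sample variance = 7615.5 / 13 = 585.8077
Step 4: Standard deviation = sqrt(585.8077) = 24.2035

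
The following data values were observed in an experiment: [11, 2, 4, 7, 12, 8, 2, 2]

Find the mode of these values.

2

Step 1: Count the frequency of each value:
  2: appears 3 time(s)
  4: appears 1 time(s)
  7: appears 1 time(s)
  8: appears 1 time(s)
  11: appears 1 time(s)
  12: appears 1 time(s)
Step 2: The value 2 appears most frequently (3 times).
Step 3: Mode = 2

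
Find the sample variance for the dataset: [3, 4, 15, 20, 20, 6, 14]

53.5714

Step 1: Compute the mean: (3 + 4 + 15 + 20 + 20 + 6 + 14) / 7 = 11.7143
Step 2: Compute squared deviations from the mean:
  (3 - 11.7143)^2 = 75.9388
  (4 - 11.7143)^2 = 59.5102
  (15 - 11.7143)^2 = 10.7959
  (20 - 11.7143)^2 = 68.6531
  (20 - 11.7143)^2 = 68.6531
  (6 - 11.7143)^2 = 32.6531
  (14 - 11.7143)^2 = 5.2245
Step 3: Sum of squared deviations = 321.4286
Step 4: Sample variance = 321.4286 / 6 = 53.5714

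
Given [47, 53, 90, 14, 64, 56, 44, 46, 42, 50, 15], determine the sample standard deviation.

21.0013

Step 1: Compute the mean: 47.3636
Step 2: Sum of squared deviations from the mean: 4410.5455
Step 3: Sample variance = 4410.5455 / 10 = 441.0545
Step 4: Standard deviation = sqrt(441.0545) = 21.0013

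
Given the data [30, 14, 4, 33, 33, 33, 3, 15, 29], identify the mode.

33

Step 1: Count the frequency of each value:
  3: appears 1 time(s)
  4: appears 1 time(s)
  14: appears 1 time(s)
  15: appears 1 time(s)
  29: appears 1 time(s)
  30: appears 1 time(s)
  33: appears 3 time(s)
Step 2: The value 33 appears most frequently (3 times).
Step 3: Mode = 33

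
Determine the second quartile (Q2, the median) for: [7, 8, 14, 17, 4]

8

Step 1: Sort the data: [4, 7, 8, 14, 17]
Step 2: n = 5
Step 3: Q2 is the median. Since n is odd, it is the middle value at position 3: 8
Step 4: Q2 = 8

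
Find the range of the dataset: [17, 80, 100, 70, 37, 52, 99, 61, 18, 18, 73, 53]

83

Step 1: Identify the maximum value: max = 100
Step 2: Identify the minimum value: min = 17
Step 3: Range = max - min = 100 - 17 = 83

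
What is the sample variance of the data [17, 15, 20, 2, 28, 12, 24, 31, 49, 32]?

168.6667

Step 1: Compute the mean: (17 + 15 + 20 + 2 + 28 + 12 + 24 + 31 + 49 + 32) / 10 = 23
Step 2: Compute squared deviations from the mean:
  (17 - 23)^2 = 36
  (15 - 23)^2 = 64
  (20 - 23)^2 = 9
  (2 - 23)^2 = 441
  (28 - 23)^2 = 25
  (12 - 23)^2 = 121
  (24 - 23)^2 = 1
  (31 - 23)^2 = 64
  (49 - 23)^2 = 676
  (32 - 23)^2 = 81
Step 3: Sum of squared deviations = 1518
Step 4: Sample variance = 1518 / 9 = 168.6667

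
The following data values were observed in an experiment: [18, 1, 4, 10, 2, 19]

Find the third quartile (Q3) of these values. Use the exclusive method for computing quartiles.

18.25

Step 1: Sort the data: [1, 2, 4, 10, 18, 19]
Step 2: n = 6
Step 3: Using the exclusive quartile method:
  Q1 = 1.75
  Q2 (median) = 7
  Q3 = 18.25
  IQR = Q3 - Q1 = 18.25 - 1.75 = 16.5
Step 4: Q3 = 18.25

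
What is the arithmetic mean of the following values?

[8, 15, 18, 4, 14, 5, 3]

9.5714

Step 1: Sum all values: 8 + 15 + 18 + 4 + 14 + 5 + 3 = 67
Step 2: Count the number of values: n = 7
Step 3: Mean = sum / n = 67 / 7 = 9.5714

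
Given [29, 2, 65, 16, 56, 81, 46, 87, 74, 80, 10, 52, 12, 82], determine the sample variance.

927.033

Step 1: Compute the mean: (29 + 2 + 65 + 16 + 56 + 81 + 46 + 87 + 74 + 80 + 10 + 52 + 12 + 82) / 14 = 49.4286
Step 2: Compute squared deviations from the mean:
  (29 - 49.4286)^2 = 417.3265
  (2 - 49.4286)^2 = 2249.4694
  (65 - 49.4286)^2 = 242.4694
  (16 - 49.4286)^2 = 1117.4694
  (56 - 49.4286)^2 = 43.1837
  (81 - 49.4286)^2 = 996.7551
  (46 - 49.4286)^2 = 11.7551
  (87 - 49.4286)^2 = 1411.6122
  (74 - 49.4286)^2 = 603.7551
  (80 - 49.4286)^2 = 934.6122
  (10 - 49.4286)^2 = 1554.6122
  (52 - 49.4286)^2 = 6.6122
  (12 - 49.4286)^2 = 1400.898
  (82 - 49.4286)^2 = 1060.898
Step 3: Sum of squared deviations = 12051.4286
Step 4: Sample variance = 12051.4286 / 13 = 927.033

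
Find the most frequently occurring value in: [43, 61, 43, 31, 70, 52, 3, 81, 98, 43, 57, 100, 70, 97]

43

Step 1: Count the frequency of each value:
  3: appears 1 time(s)
  31: appears 1 time(s)
  43: appears 3 time(s)
  52: appears 1 time(s)
  57: appears 1 time(s)
  61: appears 1 time(s)
  70: appears 2 time(s)
  81: appears 1 time(s)
  97: appears 1 time(s)
  98: appears 1 time(s)
  100: appears 1 time(s)
Step 2: The value 43 appears most frequently (3 times).
Step 3: Mode = 43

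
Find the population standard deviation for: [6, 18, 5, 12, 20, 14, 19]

5.6532

Step 1: Compute the mean: 13.4286
Step 2: Sum of squared deviations from the mean: 223.7143
Step 3: Population variance = 223.7143 / 7 = 31.9592
Step 4: Standard deviation = sqrt(31.9592) = 5.6532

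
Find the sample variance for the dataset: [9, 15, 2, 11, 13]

25

Step 1: Compute the mean: (9 + 15 + 2 + 11 + 13) / 5 = 10
Step 2: Compute squared deviations from the mean:
  (9 - 10)^2 = 1
  (15 - 10)^2 = 25
  (2 - 10)^2 = 64
  (11 - 10)^2 = 1
  (13 - 10)^2 = 9
Step 3: Sum of squared deviations = 100
Step 4: Sample variance = 100 / 4 = 25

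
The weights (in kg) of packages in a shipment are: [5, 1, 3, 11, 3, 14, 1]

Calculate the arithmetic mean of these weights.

5.4286

Step 1: Sum all values: 5 + 1 + 3 + 11 + 3 + 14 + 1 = 38
Step 2: Count the number of values: n = 7
Step 3: Mean = sum / n = 38 / 7 = 5.4286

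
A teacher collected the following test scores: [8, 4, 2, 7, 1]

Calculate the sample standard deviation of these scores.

3.0496

Step 1: Compute the mean: 4.4
Step 2: Sum of squared deviations from the mean: 37.2
Step 3: Sample variance = 37.2 / 4 = 9.3
Step 4: Standard deviation = sqrt(9.3) = 3.0496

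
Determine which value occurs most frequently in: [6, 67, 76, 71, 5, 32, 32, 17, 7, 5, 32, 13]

32

Step 1: Count the frequency of each value:
  5: appears 2 time(s)
  6: appears 1 time(s)
  7: appears 1 time(s)
  13: appears 1 time(s)
  17: appears 1 time(s)
  32: appears 3 time(s)
  67: appears 1 time(s)
  71: appears 1 time(s)
  76: appears 1 time(s)
Step 2: The value 32 appears most frequently (3 times).
Step 3: Mode = 32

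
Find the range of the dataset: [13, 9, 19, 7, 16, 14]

12

Step 1: Identify the maximum value: max = 19
Step 2: Identify the minimum value: min = 7
Step 3: Range = max - min = 19 - 7 = 12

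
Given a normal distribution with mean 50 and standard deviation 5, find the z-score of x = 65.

3

Step 1: Recall the z-score formula: z = (x - mu) / sigma
Step 2: Substitute values: z = (65 - 50) / 5
Step 3: z = 15 / 5 = 3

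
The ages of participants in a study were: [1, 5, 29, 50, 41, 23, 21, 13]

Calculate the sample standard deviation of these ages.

16.9068

Step 1: Compute the mean: 22.875
Step 2: Sum of squared deviations from the mean: 2000.875
Step 3: Sample variance = 2000.875 / 7 = 285.8393
Step 4: Standard deviation = sqrt(285.8393) = 16.9068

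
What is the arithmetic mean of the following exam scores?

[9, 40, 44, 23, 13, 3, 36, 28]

24.5

Step 1: Sum all values: 9 + 40 + 44 + 23 + 13 + 3 + 36 + 28 = 196
Step 2: Count the number of values: n = 8
Step 3: Mean = sum / n = 196 / 8 = 24.5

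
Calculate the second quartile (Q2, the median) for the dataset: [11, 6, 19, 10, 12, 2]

10.5

Step 1: Sort the data: [2, 6, 10, 11, 12, 19]
Step 2: n = 6
Step 3: Q2 is the median. Since n is even, it is the average of the values at positions 3 and 4:
  Q2 = (10 + 11) / 2 = 10.5
Step 4: Q2 = 10.5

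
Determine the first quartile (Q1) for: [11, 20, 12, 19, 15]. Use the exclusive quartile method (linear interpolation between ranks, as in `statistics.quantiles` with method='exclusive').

11.5

Step 1: Sort the data: [11, 12, 15, 19, 20]
Step 2: n = 5
Step 3: Using the exclusive quartile method:
  Q1 = 11.5
  Q2 (median) = 15
  Q3 = 19.5
  IQR = Q3 - Q1 = 19.5 - 11.5 = 8
Step 4: Q1 = 11.5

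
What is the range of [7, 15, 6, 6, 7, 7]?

9

Step 1: Identify the maximum value: max = 15
Step 2: Identify the minimum value: min = 6
Step 3: Range = max - min = 15 - 6 = 9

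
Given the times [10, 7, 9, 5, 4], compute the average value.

7

Step 1: Sum all values: 10 + 7 + 9 + 5 + 4 = 35
Step 2: Count the number of values: n = 5
Step 3: Mean = sum / n = 35 / 5 = 7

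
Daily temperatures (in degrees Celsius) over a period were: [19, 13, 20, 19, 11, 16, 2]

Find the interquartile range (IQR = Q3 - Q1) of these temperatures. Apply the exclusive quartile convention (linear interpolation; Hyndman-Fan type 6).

8

Step 1: Sort the data: [2, 11, 13, 16, 19, 19, 20]
Step 2: n = 7
Step 3: Using the exclusive quartile method:
  Q1 = 11
  Q2 (median) = 16
  Q3 = 19
  IQR = Q3 - Q1 = 19 - 11 = 8
Step 4: IQR = 8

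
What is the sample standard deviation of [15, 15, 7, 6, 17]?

5.099

Step 1: Compute the mean: 12
Step 2: Sum of squared deviations from the mean: 104
Step 3: Sample variance = 104 / 4 = 26
Step 4: Standard deviation = sqrt(26) = 5.099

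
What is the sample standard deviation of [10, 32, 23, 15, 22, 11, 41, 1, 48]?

15.3713

Step 1: Compute the mean: 22.5556
Step 2: Sum of squared deviations from the mean: 1890.2222
Step 3: Sample variance = 1890.2222 / 8 = 236.2778
Step 4: Standard deviation = sqrt(236.2778) = 15.3713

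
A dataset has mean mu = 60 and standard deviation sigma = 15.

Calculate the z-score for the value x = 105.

3

Step 1: Recall the z-score formula: z = (x - mu) / sigma
Step 2: Substitute values: z = (105 - 60) / 15
Step 3: z = 45 / 15 = 3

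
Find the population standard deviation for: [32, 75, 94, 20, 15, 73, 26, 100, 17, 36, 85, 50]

30.3877

Step 1: Compute the mean: 51.9167
Step 2: Sum of squared deviations from the mean: 11080.9167
Step 3: Population variance = 11080.9167 / 12 = 923.4097
Step 4: Standard deviation = sqrt(923.4097) = 30.3877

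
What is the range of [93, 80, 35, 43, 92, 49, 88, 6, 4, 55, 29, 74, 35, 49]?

89

Step 1: Identify the maximum value: max = 93
Step 2: Identify the minimum value: min = 4
Step 3: Range = max - min = 93 - 4 = 89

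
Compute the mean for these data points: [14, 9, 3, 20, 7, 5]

9.6667

Step 1: Sum all values: 14 + 9 + 3 + 20 + 7 + 5 = 58
Step 2: Count the number of values: n = 6
Step 3: Mean = sum / n = 58 / 6 = 9.6667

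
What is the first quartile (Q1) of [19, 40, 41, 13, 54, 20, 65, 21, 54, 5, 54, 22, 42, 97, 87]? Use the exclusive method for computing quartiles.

20

Step 1: Sort the data: [5, 13, 19, 20, 21, 22, 40, 41, 42, 54, 54, 54, 65, 87, 97]
Step 2: n = 15
Step 3: Using the exclusive quartile method:
  Q1 = 20
  Q2 (median) = 41
  Q3 = 54
  IQR = Q3 - Q1 = 54 - 20 = 34
Step 4: Q1 = 20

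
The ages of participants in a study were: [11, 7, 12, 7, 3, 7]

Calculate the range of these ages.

9

Step 1: Identify the maximum value: max = 12
Step 2: Identify the minimum value: min = 3
Step 3: Range = max - min = 12 - 3 = 9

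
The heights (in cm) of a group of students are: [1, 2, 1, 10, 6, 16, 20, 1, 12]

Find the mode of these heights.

1

Step 1: Count the frequency of each value:
  1: appears 3 time(s)
  2: appears 1 time(s)
  6: appears 1 time(s)
  10: appears 1 time(s)
  12: appears 1 time(s)
  16: appears 1 time(s)
  20: appears 1 time(s)
Step 2: The value 1 appears most frequently (3 times).
Step 3: Mode = 1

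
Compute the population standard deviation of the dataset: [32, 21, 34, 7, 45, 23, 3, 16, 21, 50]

14.4208

Step 1: Compute the mean: 25.2
Step 2: Sum of squared deviations from the mean: 2079.6
Step 3: Population variance = 2079.6 / 10 = 207.96
Step 4: Standard deviation = sqrt(207.96) = 14.4208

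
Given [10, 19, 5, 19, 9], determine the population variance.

31.84

Step 1: Compute the mean: (10 + 19 + 5 + 19 + 9) / 5 = 12.4
Step 2: Compute squared deviations from the mean:
  (10 - 12.4)^2 = 5.76
  (19 - 12.4)^2 = 43.56
  (5 - 12.4)^2 = 54.76
  (19 - 12.4)^2 = 43.56
  (9 - 12.4)^2 = 11.56
Step 3: Sum of squared deviations = 159.2
Step 4: Population variance = 159.2 / 5 = 31.84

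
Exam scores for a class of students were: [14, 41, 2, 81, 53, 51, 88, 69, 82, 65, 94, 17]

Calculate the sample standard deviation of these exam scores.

30.8372

Step 1: Compute the mean: 54.75
Step 2: Sum of squared deviations from the mean: 10460.25
Step 3: Sample variance = 10460.25 / 11 = 950.9318
Step 4: Standard deviation = sqrt(950.9318) = 30.8372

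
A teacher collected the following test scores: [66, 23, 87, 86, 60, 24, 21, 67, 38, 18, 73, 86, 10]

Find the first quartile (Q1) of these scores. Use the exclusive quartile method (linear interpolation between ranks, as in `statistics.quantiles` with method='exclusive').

22

Step 1: Sort the data: [10, 18, 21, 23, 24, 38, 60, 66, 67, 73, 86, 86, 87]
Step 2: n = 13
Step 3: Using the exclusive quartile method:
  Q1 = 22
  Q2 (median) = 60
  Q3 = 79.5
  IQR = Q3 - Q1 = 79.5 - 22 = 57.5
Step 4: Q1 = 22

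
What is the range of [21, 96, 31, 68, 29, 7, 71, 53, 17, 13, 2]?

94

Step 1: Identify the maximum value: max = 96
Step 2: Identify the minimum value: min = 2
Step 3: Range = max - min = 96 - 2 = 94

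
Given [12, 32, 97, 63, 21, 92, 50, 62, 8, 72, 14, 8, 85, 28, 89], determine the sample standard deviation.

33.181

Step 1: Compute the mean: 48.8667
Step 2: Sum of squared deviations from the mean: 15413.7333
Step 3: Sample variance = 15413.7333 / 14 = 1100.981
Step 4: Standard deviation = sqrt(1100.981) = 33.181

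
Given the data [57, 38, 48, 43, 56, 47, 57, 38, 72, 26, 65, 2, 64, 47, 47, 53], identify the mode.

47

Step 1: Count the frequency of each value:
  2: appears 1 time(s)
  26: appears 1 time(s)
  38: appears 2 time(s)
  43: appears 1 time(s)
  47: appears 3 time(s)
  48: appears 1 time(s)
  53: appears 1 time(s)
  56: appears 1 time(s)
  57: appears 2 time(s)
  64: appears 1 time(s)
  65: appears 1 time(s)
  72: appears 1 time(s)
Step 2: The value 47 appears most frequently (3 times).
Step 3: Mode = 47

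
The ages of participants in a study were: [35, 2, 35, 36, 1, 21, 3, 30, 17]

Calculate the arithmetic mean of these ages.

20

Step 1: Sum all values: 35 + 2 + 35 + 36 + 1 + 21 + 3 + 30 + 17 = 180
Step 2: Count the number of values: n = 9
Step 3: Mean = sum / n = 180 / 9 = 20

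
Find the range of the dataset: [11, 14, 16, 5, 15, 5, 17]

12

Step 1: Identify the maximum value: max = 17
Step 2: Identify the minimum value: min = 5
Step 3: Range = max - min = 17 - 5 = 12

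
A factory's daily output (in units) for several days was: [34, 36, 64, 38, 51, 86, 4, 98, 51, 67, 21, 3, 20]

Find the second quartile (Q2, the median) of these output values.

38

Step 1: Sort the data: [3, 4, 20, 21, 34, 36, 38, 51, 51, 64, 67, 86, 98]
Step 2: n = 13
Step 3: Q2 is the median. Since n is odd, it is the middle value at position 7: 38
Step 4: Q2 = 38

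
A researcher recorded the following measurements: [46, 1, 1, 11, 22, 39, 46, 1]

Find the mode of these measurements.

1

Step 1: Count the frequency of each value:
  1: appears 3 time(s)
  11: appears 1 time(s)
  22: appears 1 time(s)
  39: appears 1 time(s)
  46: appears 2 time(s)
Step 2: The value 1 appears most frequently (3 times).
Step 3: Mode = 1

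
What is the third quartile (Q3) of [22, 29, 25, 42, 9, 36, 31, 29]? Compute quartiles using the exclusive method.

34.75

Step 1: Sort the data: [9, 22, 25, 29, 29, 31, 36, 42]
Step 2: n = 8
Step 3: Using the exclusive quartile method:
  Q1 = 22.75
  Q2 (median) = 29
  Q3 = 34.75
  IQR = Q3 - Q1 = 34.75 - 22.75 = 12
Step 4: Q3 = 34.75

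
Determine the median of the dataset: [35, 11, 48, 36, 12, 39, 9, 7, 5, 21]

16.5

Step 1: Sort the data in ascending order: [5, 7, 9, 11, 12, 21, 35, 36, 39, 48]
Step 2: The number of values is n = 10.
Step 3: Since n is even, the median is the average of positions 5 and 6:
  Median = (12 + 21) / 2 = 16.5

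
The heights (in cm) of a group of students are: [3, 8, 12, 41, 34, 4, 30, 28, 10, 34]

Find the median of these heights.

20

Step 1: Sort the data in ascending order: [3, 4, 8, 10, 12, 28, 30, 34, 34, 41]
Step 2: The number of values is n = 10.
Step 3: Since n is even, the median is the average of positions 5 and 6:
  Median = (12 + 28) / 2 = 20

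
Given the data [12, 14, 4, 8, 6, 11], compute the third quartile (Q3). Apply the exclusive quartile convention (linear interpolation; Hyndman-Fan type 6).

12.5

Step 1: Sort the data: [4, 6, 8, 11, 12, 14]
Step 2: n = 6
Step 3: Using the exclusive quartile method:
  Q1 = 5.5
  Q2 (median) = 9.5
  Q3 = 12.5
  IQR = Q3 - Q1 = 12.5 - 5.5 = 7
Step 4: Q3 = 12.5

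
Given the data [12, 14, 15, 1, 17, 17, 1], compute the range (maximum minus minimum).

16

Step 1: Identify the maximum value: max = 17
Step 2: Identify the minimum value: min = 1
Step 3: Range = max - min = 17 - 1 = 16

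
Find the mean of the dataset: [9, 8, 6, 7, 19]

9.8

Step 1: Sum all values: 9 + 8 + 6 + 7 + 19 = 49
Step 2: Count the number of values: n = 5
Step 3: Mean = sum / n = 49 / 5 = 9.8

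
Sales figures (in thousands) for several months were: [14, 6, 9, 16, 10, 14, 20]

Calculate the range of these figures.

14

Step 1: Identify the maximum value: max = 20
Step 2: Identify the minimum value: min = 6
Step 3: Range = max - min = 20 - 6 = 14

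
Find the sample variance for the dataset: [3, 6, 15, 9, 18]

38.7

Step 1: Compute the mean: (3 + 6 + 15 + 9 + 18) / 5 = 10.2
Step 2: Compute squared deviations from the mean:
  (3 - 10.2)^2 = 51.84
  (6 - 10.2)^2 = 17.64
  (15 - 10.2)^2 = 23.04
  (9 - 10.2)^2 = 1.44
  (18 - 10.2)^2 = 60.84
Step 3: Sum of squared deviations = 154.8
Step 4: Sample variance = 154.8 / 4 = 38.7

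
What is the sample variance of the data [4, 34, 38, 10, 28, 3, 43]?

283.4762

Step 1: Compute the mean: (4 + 34 + 38 + 10 + 28 + 3 + 43) / 7 = 22.8571
Step 2: Compute squared deviations from the mean:
  (4 - 22.8571)^2 = 355.5918
  (34 - 22.8571)^2 = 124.1633
  (38 - 22.8571)^2 = 229.3061
  (10 - 22.8571)^2 = 165.3061
  (28 - 22.8571)^2 = 26.449
  (3 - 22.8571)^2 = 394.3061
  (43 - 22.8571)^2 = 405.7347
Step 3: Sum of squared deviations = 1700.8571
Step 4: Sample variance = 1700.8571 / 6 = 283.4762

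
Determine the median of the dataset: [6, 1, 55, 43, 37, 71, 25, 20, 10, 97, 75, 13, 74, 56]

40

Step 1: Sort the data in ascending order: [1, 6, 10, 13, 20, 25, 37, 43, 55, 56, 71, 74, 75, 97]
Step 2: The number of values is n = 14.
Step 3: Since n is even, the median is the average of positions 7 and 8:
  Median = (37 + 43) / 2 = 40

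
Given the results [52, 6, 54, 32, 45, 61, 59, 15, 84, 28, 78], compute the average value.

46.7273

Step 1: Sum all values: 52 + 6 + 54 + 32 + 45 + 61 + 59 + 15 + 84 + 28 + 78 = 514
Step 2: Count the number of values: n = 11
Step 3: Mean = sum / n = 514 / 11 = 46.7273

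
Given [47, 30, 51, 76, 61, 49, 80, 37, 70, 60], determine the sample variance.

267.2111

Step 1: Compute the mean: (47 + 30 + 51 + 76 + 61 + 49 + 80 + 37 + 70 + 60) / 10 = 56.1
Step 2: Compute squared deviations from the mean:
  (47 - 56.1)^2 = 82.81
  (30 - 56.1)^2 = 681.21
  (51 - 56.1)^2 = 26.01
  (76 - 56.1)^2 = 396.01
  (61 - 56.1)^2 = 24.01
  (49 - 56.1)^2 = 50.41
  (80 - 56.1)^2 = 571.21
  (37 - 56.1)^2 = 364.81
  (70 - 56.1)^2 = 193.21
  (60 - 56.1)^2 = 15.21
Step 3: Sum of squared deviations = 2404.9
Step 4: Sample variance = 2404.9 / 9 = 267.2111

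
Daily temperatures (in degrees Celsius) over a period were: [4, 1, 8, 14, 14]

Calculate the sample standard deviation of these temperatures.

5.8481

Step 1: Compute the mean: 8.2
Step 2: Sum of squared deviations from the mean: 136.8
Step 3: Sample variance = 136.8 / 4 = 34.2
Step 4: Standard deviation = sqrt(34.2) = 5.8481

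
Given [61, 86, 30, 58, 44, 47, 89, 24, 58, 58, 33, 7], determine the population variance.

532.2431

Step 1: Compute the mean: (61 + 86 + 30 + 58 + 44 + 47 + 89 + 24 + 58 + 58 + 33 + 7) / 12 = 49.5833
Step 2: Compute squared deviations from the mean:
  (61 - 49.5833)^2 = 130.3403
  (86 - 49.5833)^2 = 1326.1736
  (30 - 49.5833)^2 = 383.5069
  (58 - 49.5833)^2 = 70.8403
  (44 - 49.5833)^2 = 31.1736
  (47 - 49.5833)^2 = 6.6736
  (89 - 49.5833)^2 = 1553.6736
  (24 - 49.5833)^2 = 654.5069
  (58 - 49.5833)^2 = 70.8403
  (58 - 49.5833)^2 = 70.8403
  (33 - 49.5833)^2 = 275.0069
  (7 - 49.5833)^2 = 1813.3403
Step 3: Sum of squared deviations = 6386.9167
Step 4: Population variance = 6386.9167 / 12 = 532.2431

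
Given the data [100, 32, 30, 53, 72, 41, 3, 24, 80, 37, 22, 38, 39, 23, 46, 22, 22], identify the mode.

22

Step 1: Count the frequency of each value:
  3: appears 1 time(s)
  22: appears 3 time(s)
  23: appears 1 time(s)
  24: appears 1 time(s)
  30: appears 1 time(s)
  32: appears 1 time(s)
  37: appears 1 time(s)
  38: appears 1 time(s)
  39: appears 1 time(s)
  41: appears 1 time(s)
  46: appears 1 time(s)
  53: appears 1 time(s)
  72: appears 1 time(s)
  80: appears 1 time(s)
  100: appears 1 time(s)
Step 2: The value 22 appears most frequently (3 times).
Step 3: Mode = 22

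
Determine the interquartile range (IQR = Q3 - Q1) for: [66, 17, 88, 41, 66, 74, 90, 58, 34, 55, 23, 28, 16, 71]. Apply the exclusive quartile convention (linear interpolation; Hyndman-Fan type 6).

45

Step 1: Sort the data: [16, 17, 23, 28, 34, 41, 55, 58, 66, 66, 71, 74, 88, 90]
Step 2: n = 14
Step 3: Using the exclusive quartile method:
  Q1 = 26.75
  Q2 (median) = 56.5
  Q3 = 71.75
  IQR = Q3 - Q1 = 71.75 - 26.75 = 45
Step 4: IQR = 45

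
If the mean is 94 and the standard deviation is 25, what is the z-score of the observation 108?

0.56

Step 1: Recall the z-score formula: z = (x - mu) / sigma
Step 2: Substitute values: z = (108 - 94) / 25
Step 3: z = 14 / 25 = 0.56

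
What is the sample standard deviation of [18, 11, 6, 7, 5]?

5.3198

Step 1: Compute the mean: 9.4
Step 2: Sum of squared deviations from the mean: 113.2
Step 3: Sample variance = 113.2 / 4 = 28.3
Step 4: Standard deviation = sqrt(28.3) = 5.3198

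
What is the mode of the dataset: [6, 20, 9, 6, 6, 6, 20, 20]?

6

Step 1: Count the frequency of each value:
  6: appears 4 time(s)
  9: appears 1 time(s)
  20: appears 3 time(s)
Step 2: The value 6 appears most frequently (4 times).
Step 3: Mode = 6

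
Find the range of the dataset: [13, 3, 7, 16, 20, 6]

17

Step 1: Identify the maximum value: max = 20
Step 2: Identify the minimum value: min = 3
Step 3: Range = max - min = 20 - 3 = 17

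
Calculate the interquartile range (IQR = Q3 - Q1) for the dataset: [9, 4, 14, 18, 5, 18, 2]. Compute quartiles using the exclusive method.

14

Step 1: Sort the data: [2, 4, 5, 9, 14, 18, 18]
Step 2: n = 7
Step 3: Using the exclusive quartile method:
  Q1 = 4
  Q2 (median) = 9
  Q3 = 18
  IQR = Q3 - Q1 = 18 - 4 = 14
Step 4: IQR = 14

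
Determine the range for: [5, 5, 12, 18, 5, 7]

13

Step 1: Identify the maximum value: max = 18
Step 2: Identify the minimum value: min = 5
Step 3: Range = max - min = 18 - 5 = 13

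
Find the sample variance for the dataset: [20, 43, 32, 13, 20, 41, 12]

164.4762

Step 1: Compute the mean: (20 + 43 + 32 + 13 + 20 + 41 + 12) / 7 = 25.8571
Step 2: Compute squared deviations from the mean:
  (20 - 25.8571)^2 = 34.3061
  (43 - 25.8571)^2 = 293.8776
  (32 - 25.8571)^2 = 37.7347
  (13 - 25.8571)^2 = 165.3061
  (20 - 25.8571)^2 = 34.3061
  (41 - 25.8571)^2 = 229.3061
  (12 - 25.8571)^2 = 192.0204
Step 3: Sum of squared deviations = 986.8571
Step 4: Sample variance = 986.8571 / 6 = 164.4762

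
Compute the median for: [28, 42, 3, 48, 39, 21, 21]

28

Step 1: Sort the data in ascending order: [3, 21, 21, 28, 39, 42, 48]
Step 2: The number of values is n = 7.
Step 3: Since n is odd, the median is the middle value at position 4: 28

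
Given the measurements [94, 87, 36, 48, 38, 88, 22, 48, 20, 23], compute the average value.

50.4

Step 1: Sum all values: 94 + 87 + 36 + 48 + 38 + 88 + 22 + 48 + 20 + 23 = 504
Step 2: Count the number of values: n = 10
Step 3: Mean = sum / n = 504 / 10 = 50.4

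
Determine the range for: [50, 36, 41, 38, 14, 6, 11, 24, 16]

44

Step 1: Identify the maximum value: max = 50
Step 2: Identify the minimum value: min = 6
Step 3: Range = max - min = 50 - 6 = 44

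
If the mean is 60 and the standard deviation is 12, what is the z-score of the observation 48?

-1

Step 1: Recall the z-score formula: z = (x - mu) / sigma
Step 2: Substitute values: z = (48 - 60) / 12
Step 3: z = -12 / 12 = -1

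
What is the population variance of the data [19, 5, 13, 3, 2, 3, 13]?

37.9184

Step 1: Compute the mean: (19 + 5 + 13 + 3 + 2 + 3 + 13) / 7 = 8.2857
Step 2: Compute squared deviations from the mean:
  (19 - 8.2857)^2 = 114.7959
  (5 - 8.2857)^2 = 10.7959
  (13 - 8.2857)^2 = 22.2245
  (3 - 8.2857)^2 = 27.9388
  (2 - 8.2857)^2 = 39.5102
  (3 - 8.2857)^2 = 27.9388
  (13 - 8.2857)^2 = 22.2245
Step 3: Sum of squared deviations = 265.4286
Step 4: Population variance = 265.4286 / 7 = 37.9184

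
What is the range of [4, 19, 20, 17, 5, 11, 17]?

16

Step 1: Identify the maximum value: max = 20
Step 2: Identify the minimum value: min = 4
Step 3: Range = max - min = 20 - 4 = 16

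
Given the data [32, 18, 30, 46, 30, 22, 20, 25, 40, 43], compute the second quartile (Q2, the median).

30

Step 1: Sort the data: [18, 20, 22, 25, 30, 30, 32, 40, 43, 46]
Step 2: n = 10
Step 3: Q2 is the median. Since n is even, it is the average of the values at positions 5 and 6:
  Q2 = (30 + 30) / 2 = 30
Step 4: Q2 = 30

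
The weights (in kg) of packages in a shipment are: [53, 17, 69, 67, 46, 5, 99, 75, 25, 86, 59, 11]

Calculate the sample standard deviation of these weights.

30.6387

Step 1: Compute the mean: 51
Step 2: Sum of squared deviations from the mean: 10326
Step 3: Sample variance = 10326 / 11 = 938.7273
Step 4: Standard deviation = sqrt(938.7273) = 30.6387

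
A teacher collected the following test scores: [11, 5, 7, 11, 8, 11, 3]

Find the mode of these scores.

11

Step 1: Count the frequency of each value:
  3: appears 1 time(s)
  5: appears 1 time(s)
  7: appears 1 time(s)
  8: appears 1 time(s)
  11: appears 3 time(s)
Step 2: The value 11 appears most frequently (3 times).
Step 3: Mode = 11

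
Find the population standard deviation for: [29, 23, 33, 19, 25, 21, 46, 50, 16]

11.2096

Step 1: Compute the mean: 29.1111
Step 2: Sum of squared deviations from the mean: 1130.8889
Step 3: Population variance = 1130.8889 / 9 = 125.6543
Step 4: Standard deviation = sqrt(125.6543) = 11.2096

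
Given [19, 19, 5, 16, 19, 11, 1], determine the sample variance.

54.8095

Step 1: Compute the mean: (19 + 19 + 5 + 16 + 19 + 11 + 1) / 7 = 12.8571
Step 2: Compute squared deviations from the mean:
  (19 - 12.8571)^2 = 37.7347
  (19 - 12.8571)^2 = 37.7347
  (5 - 12.8571)^2 = 61.7347
  (16 - 12.8571)^2 = 9.8776
  (19 - 12.8571)^2 = 37.7347
  (11 - 12.8571)^2 = 3.449
  (1 - 12.8571)^2 = 140.5918
Step 3: Sum of squared deviations = 328.8571
Step 4: Sample variance = 328.8571 / 6 = 54.8095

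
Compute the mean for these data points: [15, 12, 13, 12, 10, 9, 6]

11

Step 1: Sum all values: 15 + 12 + 13 + 12 + 10 + 9 + 6 = 77
Step 2: Count the number of values: n = 7
Step 3: Mean = sum / n = 77 / 7 = 11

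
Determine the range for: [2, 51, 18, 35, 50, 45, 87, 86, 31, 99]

97

Step 1: Identify the maximum value: max = 99
Step 2: Identify the minimum value: min = 2
Step 3: Range = max - min = 99 - 2 = 97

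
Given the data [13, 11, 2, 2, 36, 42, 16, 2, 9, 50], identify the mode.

2

Step 1: Count the frequency of each value:
  2: appears 3 time(s)
  9: appears 1 time(s)
  11: appears 1 time(s)
  13: appears 1 time(s)
  16: appears 1 time(s)
  36: appears 1 time(s)
  42: appears 1 time(s)
  50: appears 1 time(s)
Step 2: The value 2 appears most frequently (3 times).
Step 3: Mode = 2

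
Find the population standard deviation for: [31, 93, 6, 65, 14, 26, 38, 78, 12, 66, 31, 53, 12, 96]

29.7072

Step 1: Compute the mean: 44.3571
Step 2: Sum of squared deviations from the mean: 12355.2143
Step 3: Population variance = 12355.2143 / 14 = 882.5153
Step 4: Standard deviation = sqrt(882.5153) = 29.7072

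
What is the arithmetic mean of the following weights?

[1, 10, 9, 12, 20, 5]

9.5

Step 1: Sum all values: 1 + 10 + 9 + 12 + 20 + 5 = 57
Step 2: Count the number of values: n = 6
Step 3: Mean = sum / n = 57 / 6 = 9.5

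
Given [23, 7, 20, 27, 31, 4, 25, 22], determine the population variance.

79.1094

Step 1: Compute the mean: (23 + 7 + 20 + 27 + 31 + 4 + 25 + 22) / 8 = 19.875
Step 2: Compute squared deviations from the mean:
  (23 - 19.875)^2 = 9.7656
  (7 - 19.875)^2 = 165.7656
  (20 - 19.875)^2 = 0.0156
  (27 - 19.875)^2 = 50.7656
  (31 - 19.875)^2 = 123.7656
  (4 - 19.875)^2 = 252.0156
  (25 - 19.875)^2 = 26.2656
  (22 - 19.875)^2 = 4.5156
Step 3: Sum of squared deviations = 632.875
Step 4: Population variance = 632.875 / 8 = 79.1094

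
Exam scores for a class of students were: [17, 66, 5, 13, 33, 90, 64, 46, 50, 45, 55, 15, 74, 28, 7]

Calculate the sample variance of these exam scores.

691.4095

Step 1: Compute the mean: (17 + 66 + 5 + 13 + 33 + 90 + 64 + 46 + 50 + 45 + 55 + 15 + 74 + 28 + 7) / 15 = 40.5333
Step 2: Compute squared deviations from the mean:
  (17 - 40.5333)^2 = 553.8178
  (66 - 40.5333)^2 = 648.5511
  (5 - 40.5333)^2 = 1262.6178
  (13 - 40.5333)^2 = 758.0844
  (33 - 40.5333)^2 = 56.7511
  (90 - 40.5333)^2 = 2446.9511
  (64 - 40.5333)^2 = 550.6844
  (46 - 40.5333)^2 = 29.8844
  (50 - 40.5333)^2 = 89.6178
  (45 - 40.5333)^2 = 19.9511
  (55 - 40.5333)^2 = 209.2844
  (15 - 40.5333)^2 = 651.9511
  (74 - 40.5333)^2 = 1120.0178
  (28 - 40.5333)^2 = 157.0844
  (7 - 40.5333)^2 = 1124.4844
Step 3: Sum of squared deviations = 9679.7333
Step 4: Sample variance = 9679.7333 / 14 = 691.4095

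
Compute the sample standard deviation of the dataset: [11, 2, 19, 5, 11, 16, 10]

5.8554

Step 1: Compute the mean: 10.5714
Step 2: Sum of squared deviations from the mean: 205.7143
Step 3: Sample variance = 205.7143 / 6 = 34.2857
Step 4: Standard deviation = sqrt(34.2857) = 5.8554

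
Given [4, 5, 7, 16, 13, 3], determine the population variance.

23.3333

Step 1: Compute the mean: (4 + 5 + 7 + 16 + 13 + 3) / 6 = 8
Step 2: Compute squared deviations from the mean:
  (4 - 8)^2 = 16
  (5 - 8)^2 = 9
  (7 - 8)^2 = 1
  (16 - 8)^2 = 64
  (13 - 8)^2 = 25
  (3 - 8)^2 = 25
Step 3: Sum of squared deviations = 140
Step 4: Population variance = 140 / 6 = 23.3333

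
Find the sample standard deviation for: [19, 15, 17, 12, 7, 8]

4.858

Step 1: Compute the mean: 13
Step 2: Sum of squared deviations from the mean: 118
Step 3: Sample variance = 118 / 5 = 23.6
Step 4: Standard deviation = sqrt(23.6) = 4.858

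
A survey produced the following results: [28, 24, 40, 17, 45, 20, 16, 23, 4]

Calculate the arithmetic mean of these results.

24.1111

Step 1: Sum all values: 28 + 24 + 40 + 17 + 45 + 20 + 16 + 23 + 4 = 217
Step 2: Count the number of values: n = 9
Step 3: Mean = sum / n = 217 / 9 = 24.1111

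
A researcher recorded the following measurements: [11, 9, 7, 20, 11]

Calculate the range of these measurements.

13

Step 1: Identify the maximum value: max = 20
Step 2: Identify the minimum value: min = 7
Step 3: Range = max - min = 20 - 7 = 13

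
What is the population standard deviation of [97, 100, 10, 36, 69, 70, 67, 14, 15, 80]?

32.6184

Step 1: Compute the mean: 55.8
Step 2: Sum of squared deviations from the mean: 10639.6
Step 3: Population variance = 10639.6 / 10 = 1063.96
Step 4: Standard deviation = sqrt(1063.96) = 32.6184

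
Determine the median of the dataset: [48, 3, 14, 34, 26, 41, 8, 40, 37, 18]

30

Step 1: Sort the data in ascending order: [3, 8, 14, 18, 26, 34, 37, 40, 41, 48]
Step 2: The number of values is n = 10.
Step 3: Since n is even, the median is the average of positions 5 and 6:
  Median = (26 + 34) / 2 = 30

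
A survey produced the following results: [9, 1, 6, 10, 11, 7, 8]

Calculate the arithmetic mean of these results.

7.4286

Step 1: Sum all values: 9 + 1 + 6 + 10 + 11 + 7 + 8 = 52
Step 2: Count the number of values: n = 7
Step 3: Mean = sum / n = 52 / 7 = 7.4286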